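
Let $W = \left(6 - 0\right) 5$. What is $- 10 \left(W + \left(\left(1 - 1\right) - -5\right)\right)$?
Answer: $-350$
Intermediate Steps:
$W = 30$ ($W = \left(6 + \left(-1 + 1\right)\right) 5 = \left(6 + 0\right) 5 = 6 \cdot 5 = 30$)
$- 10 \left(W + \left(\left(1 - 1\right) - -5\right)\right) = - 10 \left(30 + \left(\left(1 - 1\right) - -5\right)\right) = - 10 \left(30 + \left(\left(1 - 1\right) + 5\right)\right) = - 10 \left(30 + \left(0 + 5\right)\right) = - 10 \left(30 + 5\right) = \left(-10\right) 35 = -350$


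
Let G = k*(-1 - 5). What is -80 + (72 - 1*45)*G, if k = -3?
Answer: 406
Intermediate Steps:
G = 18 (G = -3*(-1 - 5) = -3*(-6) = 18)
-80 + (72 - 1*45)*G = -80 + (72 - 1*45)*18 = -80 + (72 - 45)*18 = -80 + 27*18 = -80 + 486 = 406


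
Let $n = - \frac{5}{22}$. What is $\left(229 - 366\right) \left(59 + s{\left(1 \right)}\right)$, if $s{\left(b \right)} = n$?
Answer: $- \frac{177141}{22} \approx -8051.9$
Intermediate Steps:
$n = - \frac{5}{22}$ ($n = \left(-5\right) \frac{1}{22} = - \frac{5}{22} \approx -0.22727$)
$s{\left(b \right)} = - \frac{5}{22}$
$\left(229 - 366\right) \left(59 + s{\left(1 \right)}\right) = \left(229 - 366\right) \left(59 - \frac{5}{22}\right) = \left(-137\right) \frac{1293}{22} = - \frac{177141}{22}$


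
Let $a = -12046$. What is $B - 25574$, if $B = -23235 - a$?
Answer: $-36763$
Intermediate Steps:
$B = -11189$ ($B = -23235 - -12046 = -23235 + 12046 = -11189$)
$B - 25574 = -11189 - 25574 = -36763$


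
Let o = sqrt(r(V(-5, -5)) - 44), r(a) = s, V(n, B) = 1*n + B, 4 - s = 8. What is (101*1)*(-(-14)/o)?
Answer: -707*I*sqrt(3)/6 ≈ -204.09*I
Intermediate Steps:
s = -4 (s = 4 - 1*8 = 4 - 8 = -4)
V(n, B) = B + n (V(n, B) = n + B = B + n)
r(a) = -4
o = 4*I*sqrt(3) (o = sqrt(-4 - 44) = sqrt(-48) = 4*I*sqrt(3) ≈ 6.9282*I)
(101*1)*(-(-14)/o) = (101*1)*(-(-14)/(4*I*sqrt(3))) = 101*(-(-14)*(-I*sqrt(3)/12)) = 101*(-7*I*sqrt(3)/6) = -707*I*sqrt(3)/6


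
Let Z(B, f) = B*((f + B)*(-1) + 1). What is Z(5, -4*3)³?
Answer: 64000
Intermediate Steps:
Z(B, f) = B*(1 - B - f) (Z(B, f) = B*((B + f)*(-1) + 1) = B*((-B - f) + 1) = B*(1 - B - f))
Z(5, -4*3)³ = (5*(1 - 1*5 - (-4)*3))³ = (5*(1 - 5 - 1*(-12)))³ = (5*(1 - 5 + 12))³ = (5*8)³ = 40³ = 64000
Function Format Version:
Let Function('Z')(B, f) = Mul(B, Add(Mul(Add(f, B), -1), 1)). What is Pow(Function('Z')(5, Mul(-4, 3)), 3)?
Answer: 64000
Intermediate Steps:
Function('Z')(B, f) = Mul(B, Add(1, Mul(-1, B), Mul(-1, f))) (Function('Z')(B, f) = Mul(B, Add(Mul(Add(B, f), -1), 1)) = Mul(B, Add(Add(Mul(-1, B), Mul(-1, f)), 1)) = Mul(B, Add(1, Mul(-1, B), Mul(-1, f))))
Pow(Function('Z')(5, Mul(-4, 3)), 3) = Pow(Mul(5, Add(1, Mul(-1, 5), Mul(-1, Mul(-4, 3)))), 3) = Pow(Mul(5, Add(1, -5, Mul(-1, -12))), 3) = Pow(Mul(5, Add(1, -5, 12)), 3) = Pow(Mul(5, 8), 3) = Pow(40, 3) = 64000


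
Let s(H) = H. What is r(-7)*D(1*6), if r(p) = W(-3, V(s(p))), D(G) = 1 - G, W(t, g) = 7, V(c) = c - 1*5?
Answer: -35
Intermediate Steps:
V(c) = -5 + c (V(c) = c - 5 = -5 + c)
r(p) = 7
r(-7)*D(1*6) = 7*(1 - 6) = 7*(-5) = -35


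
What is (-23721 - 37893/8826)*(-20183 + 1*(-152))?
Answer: 1419379197355/2942 ≈ 4.8245e+8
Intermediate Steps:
(-23721 - 37893/8826)*(-20183 + 1*(-152)) = (-23721 - 37893*1/8826)*(-20183 - 152) = (-23721 - 12631/2942)*(-20335) = -69799813/2942*(-20335) = 1419379197355/2942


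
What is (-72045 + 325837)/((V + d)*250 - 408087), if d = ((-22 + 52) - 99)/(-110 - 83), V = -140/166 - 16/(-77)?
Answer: -313043041696/503445962031 ≈ -0.62180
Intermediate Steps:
V = -4062/6391 (V = -140*1/166 - 16*(-1/77) = -70/83 + 16/77 = -4062/6391 ≈ -0.63558)
d = 69/193 (d = (30 - 99)/(-193) = -69*(-1/193) = 69/193 ≈ 0.35751)
(-72045 + 325837)/((V + d)*250 - 408087) = (-72045 + 325837)/((-4062/6391 + 69/193)*250 - 408087) = 253792/(-342987/1233463*250 - 408087) = 253792/(-85746750/1233463 - 408087) = 253792/(-503445962031/1233463) = 253792*(-1233463/503445962031) = -313043041696/503445962031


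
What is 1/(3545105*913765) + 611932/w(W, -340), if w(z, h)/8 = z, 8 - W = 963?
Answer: -99114407896185513/1237448076464150 ≈ -80.096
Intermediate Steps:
W = -955 (W = 8 - 1*963 = 8 - 963 = -955)
w(z, h) = 8*z
1/(3545105*913765) + 611932/w(W, -340) = 1/(3545105*913765) + 611932/((8*(-955))) = (1/3545105)*(1/913765) + 611932/(-7640) = 1/3239392870325 + 611932*(-1/7640) = 1/3239392870325 - 152983/1910 = -99114407896185513/1237448076464150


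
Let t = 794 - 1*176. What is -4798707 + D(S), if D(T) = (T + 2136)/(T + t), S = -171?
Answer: -715006688/149 ≈ -4.7987e+6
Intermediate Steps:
t = 618 (t = 794 - 176 = 618)
D(T) = (2136 + T)/(618 + T) (D(T) = (T + 2136)/(T + 618) = (2136 + T)/(618 + T))
-4798707 + D(S) = -4798707 + (2136 - 171)/(618 - 171) = -4798707 + 1965/447 = -4798707 + (1/447)*1965 = -4798707 + 655/149 = -715006688/149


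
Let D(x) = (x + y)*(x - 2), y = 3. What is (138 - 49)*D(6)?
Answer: 3204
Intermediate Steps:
D(x) = (-2 + x)*(3 + x) (D(x) = (x + 3)*(x - 2) = (3 + x)*(-2 + x) = (-2 + x)*(3 + x))
(138 - 49)*D(6) = (138 - 49)*(-6 + 6 + 6**2) = 89*(-6 + 6 + 36) = 89*36 = 3204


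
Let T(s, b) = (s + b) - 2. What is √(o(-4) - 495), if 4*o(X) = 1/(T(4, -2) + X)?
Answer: 89*I/4 ≈ 22.25*I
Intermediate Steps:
T(s, b) = -2 + b + s (T(s, b) = (b + s) - 2 = -2 + b + s)
o(X) = 1/(4*X) (o(X) = 1/(4*((-2 - 2 + 4) + X)) = 1/(4*(0 + X)) = 1/(4*X))
√(o(-4) - 495) = √((¼)/(-4) - 495) = √((¼)*(-¼) - 495) = √(-1/16 - 495) = √(-7921/16) = 89*I/4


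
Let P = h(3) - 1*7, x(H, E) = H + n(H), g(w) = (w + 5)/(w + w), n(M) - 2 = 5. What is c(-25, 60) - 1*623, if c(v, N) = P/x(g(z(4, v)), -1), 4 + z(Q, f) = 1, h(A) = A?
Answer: -3118/5 ≈ -623.60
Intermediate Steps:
n(M) = 7 (n(M) = 2 + 5 = 7)
z(Q, f) = -3 (z(Q, f) = -4 + 1 = -3)
g(w) = (5 + w)/(2*w) (g(w) = (5 + w)/((2*w)) = (5 + w)*(1/(2*w)) = (5 + w)/(2*w))
x(H, E) = 7 + H (x(H, E) = H + 7 = 7 + H)
P = -4 (P = 3 - 1*7 = 3 - 7 = -4)
c(v, N) = -⅗ (c(v, N) = -4/(7 + (½)*(5 - 3)/(-3)) = -4/(7 + (½)*(-⅓)*2) = -4/(7 - ⅓) = -4/20/3 = -4*3/20 = -⅗)
c(-25, 60) - 1*623 = -⅗ - 1*623 = -⅗ - 623 = -3118/5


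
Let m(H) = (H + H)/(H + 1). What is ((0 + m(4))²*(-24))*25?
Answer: -1536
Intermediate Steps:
m(H) = 2*H/(1 + H) (m(H) = (2*H)/(1 + H) = 2*H/(1 + H))
((0 + m(4))²*(-24))*25 = ((0 + 2*4/(1 + 4))²*(-24))*25 = ((0 + 2*4/5)²*(-24))*25 = ((0 + 2*4*(⅕))²*(-24))*25 = ((0 + 8/5)²*(-24))*25 = ((8/5)²*(-24))*25 = ((64/25)*(-24))*25 = -1536/25*25 = -1536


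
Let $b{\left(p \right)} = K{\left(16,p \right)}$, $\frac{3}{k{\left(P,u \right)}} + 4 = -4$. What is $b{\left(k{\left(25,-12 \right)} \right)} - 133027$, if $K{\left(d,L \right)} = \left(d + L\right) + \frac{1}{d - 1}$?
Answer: $- \frac{15961357}{120} \approx -1.3301 \cdot 10^{5}$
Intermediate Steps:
$k{\left(P,u \right)} = - \frac{3}{8}$ ($k{\left(P,u \right)} = \frac{3}{-4 - 4} = \frac{3}{-8} = 3 \left(- \frac{1}{8}\right) = - \frac{3}{8}$)
$K{\left(d,L \right)} = L + d + \frac{1}{-1 + d}$ ($K{\left(d,L \right)} = \left(L + d\right) + \frac{1}{-1 + d} = L + d + \frac{1}{-1 + d}$)
$b{\left(p \right)} = \frac{241}{15} + p$ ($b{\left(p \right)} = \frac{1 + 16^{2} - p - 16 + p 16}{-1 + 16} = \frac{1 + 256 - p - 16 + 16 p}{15} = \frac{241 + 15 p}{15} = \frac{241}{15} + p$)
$b{\left(k{\left(25,-12 \right)} \right)} - 133027 = \left(\frac{241}{15} - \frac{3}{8}\right) - 133027 = \frac{1883}{120} - 133027 = - \frac{15961357}{120}$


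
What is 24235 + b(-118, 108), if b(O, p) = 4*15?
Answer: 24295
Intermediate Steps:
b(O, p) = 60
24235 + b(-118, 108) = 24235 + 60 = 24295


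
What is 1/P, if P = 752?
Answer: 1/752 ≈ 0.0013298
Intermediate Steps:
1/P = 1/752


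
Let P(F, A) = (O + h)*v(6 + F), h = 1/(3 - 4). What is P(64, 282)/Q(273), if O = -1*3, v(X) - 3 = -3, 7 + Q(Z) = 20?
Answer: 0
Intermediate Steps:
Q(Z) = 13 (Q(Z) = -7 + 20 = 13)
v(X) = 0 (v(X) = 3 - 3 = 0)
O = -3
h = -1 (h = 1/(-1) = -1)
P(F, A) = 0 (P(F, A) = (-3 - 1)*0 = -4*0 = 0)
P(64, 282)/Q(273) = 0/13 = 0*(1/13) = 0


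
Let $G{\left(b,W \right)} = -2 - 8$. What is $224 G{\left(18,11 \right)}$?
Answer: $-2240$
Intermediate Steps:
$G{\left(b,W \right)} = -10$ ($G{\left(b,W \right)} = -2 - 8 = -10$)
$224 G{\left(18,11 \right)} = 224 \left(-10\right) = -2240$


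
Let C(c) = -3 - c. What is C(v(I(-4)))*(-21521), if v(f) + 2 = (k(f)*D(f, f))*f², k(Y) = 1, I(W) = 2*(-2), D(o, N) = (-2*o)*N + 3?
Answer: -9964223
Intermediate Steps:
D(o, N) = 3 - 2*N*o (D(o, N) = -2*N*o + 3 = 3 - 2*N*o)
I(W) = -4
v(f) = -2 + f²*(3 - 2*f²) (v(f) = -2 + (1*(3 - 2*f*f))*f² = -2 + (1*(3 - 2*f²))*f² = -2 + (3 - 2*f²)*f² = -2 + f²*(3 - 2*f²))
C(v(I(-4)))*(-21521) = (-3 - (-2 + (-4)²*(3 - 2*(-4)²)))*(-21521) = (-3 - (-2 + 16*(3 - 2*16)))*(-21521) = (-3 - (-2 + 16*(3 - 32)))*(-21521) = (-3 - (-2 + 16*(-29)))*(-21521) = (-3 - (-2 - 464))*(-21521) = (-3 - 1*(-466))*(-21521) = (-3 + 466)*(-21521) = 463*(-21521) = -9964223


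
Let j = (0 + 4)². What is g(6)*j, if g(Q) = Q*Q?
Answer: 576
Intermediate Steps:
j = 16 (j = 4² = 16)
g(Q) = Q²
g(6)*j = 6²*16 = 36*16 = 576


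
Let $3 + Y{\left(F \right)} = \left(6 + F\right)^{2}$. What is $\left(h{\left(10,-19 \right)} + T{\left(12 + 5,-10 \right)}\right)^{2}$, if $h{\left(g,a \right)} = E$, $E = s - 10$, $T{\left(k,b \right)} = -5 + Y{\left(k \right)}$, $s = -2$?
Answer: $259081$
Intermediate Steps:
$Y{\left(F \right)} = -3 + \left(6 + F\right)^{2}$
$T{\left(k,b \right)} = -8 + \left(6 + k\right)^{2}$ ($T{\left(k,b \right)} = -5 + \left(-3 + \left(6 + k\right)^{2}\right) = -8 + \left(6 + k\right)^{2}$)
$E = -12$ ($E = -2 - 10 = -12$)
$h{\left(g,a \right)} = -12$
$\left(h{\left(10,-19 \right)} + T{\left(12 + 5,-10 \right)}\right)^{2} = \left(-12 - \left(8 - \left(6 + \left(12 + 5\right)\right)^{2}\right)\right)^{2} = \left(-12 - \left(8 - \left(6 + 17\right)^{2}\right)\right)^{2} = \left(-12 - \left(8 - 23^{2}\right)\right)^{2} = \left(-12 + \left(-8 + 529\right)\right)^{2} = \left(-12 + 521\right)^{2} = 509^{2} = 259081$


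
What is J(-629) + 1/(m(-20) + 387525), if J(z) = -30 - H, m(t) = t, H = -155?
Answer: 48438126/387505 ≈ 125.00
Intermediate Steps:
J(z) = 125 (J(z) = -30 - 1*(-155) = -30 + 155 = 125)
J(-629) + 1/(m(-20) + 387525) = 125 + 1/(-20 + 387525) = 125 + 1/387505 = 48438126/387505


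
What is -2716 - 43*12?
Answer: -3232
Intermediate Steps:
-2716 - 43*12 = -2716 - 1*516 = -2716 - 516 = -3232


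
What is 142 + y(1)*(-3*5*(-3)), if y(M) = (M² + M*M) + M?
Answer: 277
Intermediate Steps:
y(M) = M + 2*M² (y(M) = (M² + M²) + M = 2*M² + M = M + 2*M²)
142 + y(1)*(-3*5*(-3)) = 142 + (1*(1 + 2*1))*(-3*5*(-3)) = 142 + (1*(1 + 2))*(-15*(-3)) = 142 + (1*3)*45 = 142 + 3*45 = 142 + 135 = 277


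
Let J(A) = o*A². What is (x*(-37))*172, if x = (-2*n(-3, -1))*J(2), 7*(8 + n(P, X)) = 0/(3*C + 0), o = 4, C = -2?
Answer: -1629184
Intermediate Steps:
n(P, X) = -8 (n(P, X) = -8 + (0/(3*(-2) + 0))/7 = -8 + (0/(-6 + 0))/7 = -8 + (0/(-6))/7 = -8 + (0*(-⅙))/7 = -8 + (⅐)*0 = -8 + 0 = -8)
J(A) = 4*A²
x = 256 (x = (-2*(-8))*(4*2²) = 16*(4*4) = 16*16 = 256)
(x*(-37))*172 = (256*(-37))*172 = -9472*172 = -1629184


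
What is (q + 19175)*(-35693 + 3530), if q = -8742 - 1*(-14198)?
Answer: -792206853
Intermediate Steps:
q = 5456 (q = -8742 + 14198 = 5456)
(q + 19175)*(-35693 + 3530) = (5456 + 19175)*(-35693 + 3530) = 24631*(-32163) = -792206853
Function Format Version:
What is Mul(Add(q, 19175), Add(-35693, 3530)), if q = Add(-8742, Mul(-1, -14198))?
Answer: -792206853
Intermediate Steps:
q = 5456 (q = Add(-8742, 14198) = 5456)
Mul(Add(q, 19175), Add(-35693, 3530)) = Mul(Add(5456, 19175), Add(-35693, 3530)) = Mul(24631, -32163) = -792206853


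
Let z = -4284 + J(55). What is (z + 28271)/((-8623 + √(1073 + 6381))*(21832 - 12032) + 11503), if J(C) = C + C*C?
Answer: -2286996310099/7138502748086609 - 265256600*√7454/7138502748086609 ≈ -0.00032358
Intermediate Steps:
J(C) = C + C²
z = -1204 (z = -4284 + 55*(1 + 55) = -4284 + 55*56 = -4284 + 3080 = -1204)
(z + 28271)/((-8623 + √(1073 + 6381))*(21832 - 12032) + 11503) = (-1204 + 28271)/((-8623 + √(1073 + 6381))*(21832 - 12032) + 11503) = 27067/((-8623 + √7454)*9800 + 11503) = 27067/((-84505400 + 9800*√7454) + 11503) = 27067/(-84493897 + 9800*√7454)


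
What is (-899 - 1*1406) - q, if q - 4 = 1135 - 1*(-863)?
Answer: -4307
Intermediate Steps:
q = 2002 (q = 4 + (1135 - 1*(-863)) = 4 + (1135 + 863) = 4 + 1998 = 2002)
(-899 - 1*1406) - q = (-899 - 1*1406) - 1*2002 = (-899 - 1406) - 2002 = -2305 - 2002 = -4307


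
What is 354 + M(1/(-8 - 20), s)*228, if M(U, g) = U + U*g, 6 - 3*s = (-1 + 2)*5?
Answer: 2402/7 ≈ 343.14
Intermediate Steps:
s = ⅓ (s = 2 - (-1 + 2)*5/3 = 2 - 5/3 = ⅓ ≈ 0.33333)
354 + M(1/(-8 - 20), s)*228 = 354 + ((1 + ⅓)/(-8 - 20))*228 = 354 + ((4/3)/(-28))*228 = 354 - 1/28*4/3*228 = 354 - 1/21*228 = 354 - 76/7 = 2402/7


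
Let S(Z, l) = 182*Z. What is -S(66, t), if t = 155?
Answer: -12012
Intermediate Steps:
-S(66, t) = -182*66 = -1*12012 = -12012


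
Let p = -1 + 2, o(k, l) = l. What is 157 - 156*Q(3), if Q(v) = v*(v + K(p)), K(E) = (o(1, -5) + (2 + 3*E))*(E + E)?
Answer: -1247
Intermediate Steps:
p = 1
K(E) = 2*E*(-3 + 3*E) (K(E) = (-5 + (2 + 3*E))*(E + E) = (-3 + 3*E)*(2*E) = 2*E*(-3 + 3*E))
Q(v) = v² (Q(v) = v*(v + 6*1*(-1 + 1)) = v*(v + 6*1*0) = v*(v + 0) = v*v = v²)
157 - 156*Q(3) = 157 - 156*3² = 157 - 156*9 = 157 - 1404 = -1247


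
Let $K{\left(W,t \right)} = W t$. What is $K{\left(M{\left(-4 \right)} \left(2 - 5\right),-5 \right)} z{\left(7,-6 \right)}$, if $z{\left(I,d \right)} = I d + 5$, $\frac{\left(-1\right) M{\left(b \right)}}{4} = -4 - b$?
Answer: $0$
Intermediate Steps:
$M{\left(b \right)} = 16 + 4 b$ ($M{\left(b \right)} = - 4 \left(-4 - b\right) = 16 + 4 b$)
$z{\left(I,d \right)} = 5 + I d$
$K{\left(M{\left(-4 \right)} \left(2 - 5\right),-5 \right)} z{\left(7,-6 \right)} = \left(16 + 4 \left(-4\right)\right) \left(2 - 5\right) \left(-5\right) \left(5 + 7 \left(-6\right)\right) = \left(16 - 16\right) \left(-3\right) \left(-5\right) \left(5 - 42\right) = 0 \left(-3\right) \left(-5\right) \left(-37\right) = 0 \left(-5\right) \left(-37\right) = 0 \left(-37\right) = 0$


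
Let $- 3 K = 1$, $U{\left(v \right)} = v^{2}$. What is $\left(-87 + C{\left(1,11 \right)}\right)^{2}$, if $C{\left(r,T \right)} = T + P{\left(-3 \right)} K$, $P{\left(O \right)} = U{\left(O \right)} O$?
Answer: $4489$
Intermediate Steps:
$K = - \frac{1}{3}$ ($K = \left(- \frac{1}{3}\right) 1 = - \frac{1}{3} \approx -0.33333$)
$P{\left(O \right)} = O^{3}$ ($P{\left(O \right)} = O^{2} O = O^{3}$)
$C{\left(r,T \right)} = 9 + T$ ($C{\left(r,T \right)} = T + \left(-3\right)^{3} \left(- \frac{1}{3}\right) = T - -9 = T + 9 = 9 + T$)
$\left(-87 + C{\left(1,11 \right)}\right)^{2} = \left(-87 + \left(9 + 11\right)\right)^{2} = \left(-87 + 20\right)^{2} = \left(-67\right)^{2} = 4489$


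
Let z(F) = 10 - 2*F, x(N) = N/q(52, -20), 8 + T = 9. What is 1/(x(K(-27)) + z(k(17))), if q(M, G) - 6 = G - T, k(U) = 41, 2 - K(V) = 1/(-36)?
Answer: -540/38953 ≈ -0.013863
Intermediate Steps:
K(V) = 73/36 (K(V) = 2 - 1/(-36) = 2 - 1*(-1/36) = 2 + 1/36 = 73/36)
T = 1 (T = -8 + 9 = 1)
q(M, G) = 5 + G (q(M, G) = 6 + (G - 1*1) = 6 + (G - 1) = 6 + (-1 + G) = 5 + G)
x(N) = -N/15 (x(N) = N/(5 - 20) = N/(-15) = N*(-1/15) = -N/15)
1/(x(K(-27)) + z(k(17))) = 1/(-1/15*73/36 + (10 - 2*41)) = 1/(-73/540 + (10 - 82)) = 1/(-73/540 - 72) = 1/(-38953/540) = -540/38953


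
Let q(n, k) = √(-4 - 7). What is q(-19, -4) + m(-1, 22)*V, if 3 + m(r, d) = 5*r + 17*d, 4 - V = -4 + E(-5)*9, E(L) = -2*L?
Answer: -30012 + I*√11 ≈ -30012.0 + 3.3166*I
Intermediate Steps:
q(n, k) = I*√11 (q(n, k) = √(-11) = I*√11)
V = -82 (V = 4 - (-4 - 2*(-5)*9) = 4 - (-4 + 10*9) = 4 - (-4 + 90) = 4 - 1*86 = 4 - 86 = -82)
m(r, d) = -3 + 5*r + 17*d (m(r, d) = -3 + (5*r + 17*d) = -3 + 5*r + 17*d)
q(-19, -4) + m(-1, 22)*V = I*√11 + (-3 + 5*(-1) + 17*22)*(-82) = I*√11 + (-3 - 5 + 374)*(-82) = I*√11 + 366*(-82) = I*√11 - 30012 = -30012 + I*√11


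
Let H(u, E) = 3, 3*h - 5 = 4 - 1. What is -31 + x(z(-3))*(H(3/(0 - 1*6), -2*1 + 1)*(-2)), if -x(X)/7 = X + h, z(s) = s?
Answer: -45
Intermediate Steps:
h = 8/3 (h = 5/3 + (4 - 1)/3 = 5/3 + (⅓)*3 = 5/3 + 1 = 8/3 ≈ 2.6667)
x(X) = -56/3 - 7*X (x(X) = -7*(X + 8/3) = -7*(8/3 + X) = -56/3 - 7*X)
-31 + x(z(-3))*(H(3/(0 - 1*6), -2*1 + 1)*(-2)) = -31 + (-56/3 - 7*(-3))*(3*(-2)) = -31 + (-56/3 + 21)*(-6) = -31 + (7/3)*(-6) = -31 - 14 = -45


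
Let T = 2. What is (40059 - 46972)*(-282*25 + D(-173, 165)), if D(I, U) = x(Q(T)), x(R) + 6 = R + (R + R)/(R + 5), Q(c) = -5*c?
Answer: 48819606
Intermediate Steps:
x(R) = -6 + R + 2*R/(5 + R) (x(R) = -6 + (R + (R + R)/(R + 5)) = -6 + (R + (2*R)/(5 + R)) = -6 + (R + 2*R/(5 + R)) = -6 + R + 2*R/(5 + R))
D(I, U) = -12 (D(I, U) = (-30 - 5*2 + (-5*2)**2)/(5 - 5*2) = (-30 - 10 + (-10)**2)/(5 - 10) = (-30 - 10 + 100)/(-5) = -1/5*60 = -12)
(40059 - 46972)*(-282*25 + D(-173, 165)) = (40059 - 46972)*(-282*25 - 12) = -6913*(-7050 - 12) = -6913*(-7062) = 48819606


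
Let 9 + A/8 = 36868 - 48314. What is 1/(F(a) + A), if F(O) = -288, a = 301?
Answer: -1/91928 ≈ -1.0878e-5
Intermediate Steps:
A = -91640 (A = -72 + 8*(36868 - 48314) = -72 + 8*(-11446) = -72 - 91568 = -91640)
1/(F(a) + A) = 1/(-288 - 91640) = 1/(-91928) = -1/91928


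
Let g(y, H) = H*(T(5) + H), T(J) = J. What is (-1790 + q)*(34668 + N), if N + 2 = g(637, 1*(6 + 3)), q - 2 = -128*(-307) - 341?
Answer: 1293114264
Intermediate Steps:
q = 38957 (q = 2 + (-128*(-307) - 341) = 2 + (39296 - 341) = 2 + 38955 = 38957)
g(y, H) = H*(5 + H)
N = 124 (N = -2 + (1*(6 + 3))*(5 + 1*(6 + 3)) = -2 + (1*9)*(5 + 1*9) = -2 + 9*(5 + 9) = -2 + 9*14 = -2 + 126 = 124)
(-1790 + q)*(34668 + N) = (-1790 + 38957)*(34668 + 124) = 37167*34792 = 1293114264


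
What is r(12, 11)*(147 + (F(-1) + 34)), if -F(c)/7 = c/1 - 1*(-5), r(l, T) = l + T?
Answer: 3519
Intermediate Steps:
r(l, T) = T + l
F(c) = -35 - 7*c (F(c) = -7*(c/1 - 1*(-5)) = -7*(c*1 + 5) = -7*(c + 5) = -7*(5 + c) = -35 - 7*c)
r(12, 11)*(147 + (F(-1) + 34)) = (11 + 12)*(147 + ((-35 - 7*(-1)) + 34)) = 23*(147 + ((-35 + 7) + 34)) = 23*(147 + (-28 + 34)) = 23*(147 + 6) = 23*153 = 3519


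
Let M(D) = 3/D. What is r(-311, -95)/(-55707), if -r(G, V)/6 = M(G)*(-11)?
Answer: 66/5774959 ≈ 1.1429e-5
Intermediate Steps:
r(G, V) = 198/G (r(G, V) = -6*3/G*(-11) = -(-198)/G = 198/G)
r(-311, -95)/(-55707) = (198/(-311))/(-55707) = (198*(-1/311))*(-1/55707) = -198/311*(-1/55707) = 66/5774959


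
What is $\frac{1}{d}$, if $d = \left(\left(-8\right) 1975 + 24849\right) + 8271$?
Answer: $\frac{1}{17320} \approx 5.7737 \cdot 10^{-5}$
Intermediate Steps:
$d = 17320$ ($d = \left(-15800 + 24849\right) + 8271 = 9049 + 8271 = 17320$)
$\frac{1}{d} = \frac{1}{17320}$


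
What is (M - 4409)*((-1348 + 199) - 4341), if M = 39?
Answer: 23991300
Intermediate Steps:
(M - 4409)*((-1348 + 199) - 4341) = (39 - 4409)*((-1348 + 199) - 4341) = -4370*(-1149 - 4341) = -4370*(-5490) = 23991300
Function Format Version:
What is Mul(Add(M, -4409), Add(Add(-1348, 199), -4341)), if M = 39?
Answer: 23991300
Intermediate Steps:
Mul(Add(M, -4409), Add(Add(-1348, 199), -4341)) = Mul(Add(39, -4409), Add(Add(-1348, 199), -4341)) = Mul(-4370, Add(-1149, -4341)) = Mul(-4370, -5490) = 23991300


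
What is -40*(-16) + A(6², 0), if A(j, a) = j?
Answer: 676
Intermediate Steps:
-40*(-16) + A(6², 0) = -40*(-16) + 6² = 640 + 36 = 676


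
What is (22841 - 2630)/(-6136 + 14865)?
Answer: 20211/8729 ≈ 2.3154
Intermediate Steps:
(22841 - 2630)/(-6136 + 14865) = 20211/8729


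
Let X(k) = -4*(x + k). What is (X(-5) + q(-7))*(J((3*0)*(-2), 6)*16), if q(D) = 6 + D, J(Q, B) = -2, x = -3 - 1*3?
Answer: -1376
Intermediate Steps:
x = -6 (x = -3 - 3 = -6)
X(k) = 24 - 4*k (X(k) = -4*(-6 + k) = 24 - 4*k)
(X(-5) + q(-7))*(J((3*0)*(-2), 6)*16) = ((24 - 4*(-5)) + (6 - 7))*(-2*16) = ((24 + 20) - 1)*(-32) = (44 - 1)*(-32) = 43*(-32) = -1376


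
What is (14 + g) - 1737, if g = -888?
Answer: -2611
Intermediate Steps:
(14 + g) - 1737 = (14 - 888) - 1737 = -874 - 1737 = -2611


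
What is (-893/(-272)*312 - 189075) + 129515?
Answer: -1990213/34 ≈ -58536.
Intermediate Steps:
(-893/(-272)*312 - 189075) + 129515 = (-893*(-1/272)*312 - 189075) + 129515 = ((893/272)*312 - 189075) + 129515 = (34827/34 - 189075) + 129515 = -6393723/34 + 129515 = -1990213/34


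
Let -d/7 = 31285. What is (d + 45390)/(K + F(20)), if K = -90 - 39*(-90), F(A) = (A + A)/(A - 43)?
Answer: -798583/15724 ≈ -50.788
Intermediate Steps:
d = -218995 (d = -7*31285 = -218995)
F(A) = 2*A/(-43 + A) (F(A) = (2*A)/(-43 + A) = 2*A/(-43 + A))
K = 3420 (K = -90 + 3510 = 3420)
(d + 45390)/(K + F(20)) = (-218995 + 45390)/(3420 + 2*20/(-43 + 20)) = -173605/(3420 + 2*20/(-23)) = -173605/(3420 + 2*20*(-1/23)) = -173605/(3420 - 40/23) = -173605/78620/23 = -173605*23/78620 = -798583/15724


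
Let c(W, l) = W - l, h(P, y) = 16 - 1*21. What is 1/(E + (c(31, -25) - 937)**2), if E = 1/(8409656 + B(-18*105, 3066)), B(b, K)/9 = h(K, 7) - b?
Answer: 8426621/6540414581982 ≈ 1.2884e-6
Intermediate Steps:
h(P, y) = -5 (h(P, y) = 16 - 21 = -5)
B(b, K) = -45 - 9*b (B(b, K) = 9*(-5 - b) = -45 - 9*b)
E = 1/8426621 (E = 1/(8409656 + (-45 - (-162)*105)) = 1/(8409656 + (-45 - 9*(-1890))) = 1/(8409656 + (-45 + 17010)) = 1/(8409656 + 16965) = 1/8426621 ≈ 1.1867e-7)
1/(E + (c(31, -25) - 937)**2) = 1/(1/8426621 + ((31 - 1*(-25)) - 937)**2) = 1/(1/8426621 + ((31 + 25) - 937)**2) = 1/(1/8426621 + (56 - 937)**2) = 1/(1/8426621 + (-881)**2) = 1/(1/8426621 + 776161) = 1/(6540414581982/8426621) = 8426621/6540414581982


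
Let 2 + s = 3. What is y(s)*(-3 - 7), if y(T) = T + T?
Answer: -20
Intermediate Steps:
s = 1 (s = -2 + 3 = 1)
y(T) = 2*T
y(s)*(-3 - 7) = (2*1)*(-3 - 7) = 2*(-10) = -20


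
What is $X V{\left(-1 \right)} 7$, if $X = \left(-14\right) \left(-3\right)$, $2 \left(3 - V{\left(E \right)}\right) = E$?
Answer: $1029$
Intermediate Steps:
$V{\left(E \right)} = 3 - \frac{E}{2}$
$X = 42$
$X V{\left(-1 \right)} 7 = 42 \left(3 - - \frac{1}{2}\right) 7 = 42 \left(3 + \frac{1}{2}\right) 7 = 42 \cdot \frac{7}{2} \cdot 7 = 147 \cdot 7 = 1029$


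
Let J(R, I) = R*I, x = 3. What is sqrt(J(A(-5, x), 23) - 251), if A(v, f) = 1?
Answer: 2*I*sqrt(57) ≈ 15.1*I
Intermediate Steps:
J(R, I) = I*R
sqrt(J(A(-5, x), 23) - 251) = sqrt(23*1 - 251) = sqrt(23 - 251) = sqrt(-228) = 2*I*sqrt(57)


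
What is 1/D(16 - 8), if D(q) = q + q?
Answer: 1/16 ≈ 0.062500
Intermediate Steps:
D(q) = 2*q
1/D(16 - 8) = 1/(2*(16 - 8)) = 1/(2*8) = 1/16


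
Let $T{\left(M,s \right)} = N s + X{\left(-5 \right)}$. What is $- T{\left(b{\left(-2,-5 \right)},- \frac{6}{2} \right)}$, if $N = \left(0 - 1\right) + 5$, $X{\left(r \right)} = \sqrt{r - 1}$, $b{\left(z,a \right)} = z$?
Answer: $12 - i \sqrt{6} \approx 12.0 - 2.4495 i$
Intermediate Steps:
$X{\left(r \right)} = \sqrt{-1 + r}$
$N = 4$ ($N = -1 + 5 = 4$)
$T{\left(M,s \right)} = 4 s + i \sqrt{6}$ ($T{\left(M,s \right)} = 4 s + \sqrt{-1 - 5} = 4 s + \sqrt{-6} = 4 s + i \sqrt{6}$)
$- T{\left(b{\left(-2,-5 \right)},- \frac{6}{2} \right)} = - (4 \left(- \frac{6}{2}\right) + i \sqrt{6}) = - (4 \left(\left(-6\right) \frac{1}{2}\right) + i \sqrt{6}) = - (4 \left(-3\right) + i \sqrt{6}) = - (-12 + i \sqrt{6}) = 12 - i \sqrt{6}$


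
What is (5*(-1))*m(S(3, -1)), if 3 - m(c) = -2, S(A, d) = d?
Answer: -25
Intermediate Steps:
m(c) = 5 (m(c) = 3 - 1*(-2) = 3 + 2 = 5)
(5*(-1))*m(S(3, -1)) = (5*(-1))*5 = -5*5 = -25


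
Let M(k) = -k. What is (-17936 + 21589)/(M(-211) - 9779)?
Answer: -281/736 ≈ -0.38179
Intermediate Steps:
(-17936 + 21589)/(M(-211) - 9779) = (-17936 + 21589)/(-1*(-211) - 9779) = 3653/(211 - 9779) = 3653/(-9568) = 3653*(-1/9568) = -281/736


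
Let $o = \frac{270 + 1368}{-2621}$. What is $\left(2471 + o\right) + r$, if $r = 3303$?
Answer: $\frac{15132016}{2621} \approx 5773.4$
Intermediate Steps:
$o = - \frac{1638}{2621}$ ($o = 1638 \left(- \frac{1}{2621}\right) = - \frac{1638}{2621} \approx -0.62495$)
$\left(2471 + o\right) + r = \left(2471 - \frac{1638}{2621}\right) + 3303 = \frac{6474853}{2621} + 3303 = \frac{15132016}{2621}$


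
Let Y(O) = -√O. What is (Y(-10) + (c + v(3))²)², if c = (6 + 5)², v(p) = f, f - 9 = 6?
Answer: (18496 - I*√10)² ≈ 3.421e+8 - 1.17e+5*I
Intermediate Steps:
f = 15 (f = 9 + 6 = 15)
v(p) = 15
c = 121 (c = 11² = 121)
(Y(-10) + (c + v(3))²)² = (-√(-10) + (121 + 15)²)² = (-I*√10 + 136²)² = (-I*√10 + 18496)² = (18496 - I*√10)²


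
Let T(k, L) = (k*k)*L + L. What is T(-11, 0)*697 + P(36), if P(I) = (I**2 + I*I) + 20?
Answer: 2612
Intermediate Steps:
T(k, L) = L + L*k**2 (T(k, L) = k**2*L + L = L*k**2 + L = L + L*k**2)
P(I) = 20 + 2*I**2 (P(I) = (I**2 + I**2) + 20 = 2*I**2 + 20 = 20 + 2*I**2)
T(-11, 0)*697 + P(36) = (0*(1 + (-11)**2))*697 + (20 + 2*36**2) = (0*(1 + 121))*697 + (20 + 2*1296) = (0*122)*697 + (20 + 2592) = 0*697 + 2612 = 0 + 2612 = 2612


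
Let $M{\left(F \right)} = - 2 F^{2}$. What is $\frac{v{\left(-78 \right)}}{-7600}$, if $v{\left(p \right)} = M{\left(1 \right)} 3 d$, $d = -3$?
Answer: $- \frac{9}{3800} \approx -0.0023684$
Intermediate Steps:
$v{\left(p \right)} = 18$ ($v{\left(p \right)} = - 2 \cdot 1^{2} \cdot 3 \left(-3\right) = \left(-2\right) 1 \cdot 3 \left(-3\right) = \left(-2\right) 3 \left(-3\right) = \left(-6\right) \left(-3\right) = 18$)
$\frac{v{\left(-78 \right)}}{-7600} = \frac{18}{-7600} = 18 \left(- \frac{1}{7600}\right) = - \frac{9}{3800}$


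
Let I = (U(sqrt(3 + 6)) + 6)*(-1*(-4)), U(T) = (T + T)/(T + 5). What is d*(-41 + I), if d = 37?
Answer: -518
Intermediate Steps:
U(T) = 2*T/(5 + T) (U(T) = (2*T)/(5 + T) = 2*T/(5 + T))
I = 27 (I = (2*sqrt(3 + 6)/(5 + sqrt(3 + 6)) + 6)*(-1*(-4)) = (2*sqrt(9)/(5 + sqrt(9)) + 6)*4 = (2*3/(5 + 3) + 6)*4 = (2*3/8 + 6)*4 = (2*3*(1/8) + 6)*4 = (3/4 + 6)*4 = (27/4)*4 = 27)
d*(-41 + I) = 37*(-41 + 27) = 37*(-14) = -518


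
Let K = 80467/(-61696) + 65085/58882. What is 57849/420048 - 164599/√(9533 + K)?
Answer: 19283/140016 - 2633584*√122856940662007959901/17315303039021 ≈ -1685.7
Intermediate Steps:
K = -361286867/1816391936 (K = 80467*(-1/61696) + 65085*(1/58882) = -80467/61696 + 65085/58882 = -361286867/1816391936 ≈ -0.19890)
57849/420048 - 164599/√(9533 + K) = 57849/420048 - 164599/√(9533 - 361286867/1816391936) = 57849*(1/420048) - 164599*16*√122856940662007959901/17315303039021 = 19283/140016 - 164599*16*√122856940662007959901/17315303039021 = 19283/140016 - 2633584*√122856940662007959901/17315303039021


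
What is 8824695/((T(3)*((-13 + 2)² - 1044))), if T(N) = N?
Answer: -2941565/923 ≈ -3187.0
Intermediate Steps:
8824695/((T(3)*((-13 + 2)² - 1044))) = 8824695/((3*((-13 + 2)² - 1044))) = 8824695/((3*((-11)² - 1044))) = 8824695/((3*(121 - 1044))) = 8824695/((3*(-923))) = 8824695/(-2769) = 8824695*(-1/2769) = -2941565/923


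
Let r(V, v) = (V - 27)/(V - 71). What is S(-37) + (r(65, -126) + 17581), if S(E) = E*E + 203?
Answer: 57440/3 ≈ 19147.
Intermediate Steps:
r(V, v) = (-27 + V)/(-71 + V)
S(E) = 203 + E² (S(E) = E² + 203 = 203 + E²)
S(-37) + (r(65, -126) + 17581) = (203 + (-37)²) + ((-27 + 65)/(-71 + 65) + 17581) = (203 + 1369) + (38/(-6) + 17581) = 1572 + (-⅙*38 + 17581) = 1572 + (-19/3 + 17581) = 1572 + 52724/3 = 57440/3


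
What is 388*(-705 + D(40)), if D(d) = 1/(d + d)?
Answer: -5470703/20 ≈ -2.7354e+5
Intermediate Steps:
D(d) = 1/(2*d)
388*(-705 + D(40)) = 388*(-705 + (½)/40) = 388*(-705 + (½)*(1/40)) = 388*(-705 + 1/80) = 388*(-56399/80) = -5470703/20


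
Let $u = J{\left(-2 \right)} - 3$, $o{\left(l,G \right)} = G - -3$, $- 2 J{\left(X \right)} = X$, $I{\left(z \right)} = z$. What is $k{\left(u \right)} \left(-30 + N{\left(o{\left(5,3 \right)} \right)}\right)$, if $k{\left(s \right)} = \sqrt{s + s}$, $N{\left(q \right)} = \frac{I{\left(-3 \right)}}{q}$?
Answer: $- 61 i \approx - 61.0 i$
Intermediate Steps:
$J{\left(X \right)} = - \frac{X}{2}$
$o{\left(l,G \right)} = 3 + G$ ($o{\left(l,G \right)} = G + 3 = 3 + G$)
$u = -2$ ($u = \left(- \frac{1}{2}\right) \left(-2\right) - 3 = 1 - 3 = -2$)
$N{\left(q \right)} = - \frac{3}{q}$
$k{\left(s \right)} = \sqrt{2} \sqrt{s}$ ($k{\left(s \right)} = \sqrt{2 s} = \sqrt{2} \sqrt{s}$)
$k{\left(u \right)} \left(-30 + N{\left(o{\left(5,3 \right)} \right)}\right) = \sqrt{2} \sqrt{-2} \left(-30 - \frac{3}{3 + 3}\right) = \sqrt{2} i \sqrt{2} \left(-30 - \frac{3}{6}\right) = 2 i \left(-30 - \frac{1}{2}\right) = 2 i \left(- \frac{61}{2}\right) = - 61 i$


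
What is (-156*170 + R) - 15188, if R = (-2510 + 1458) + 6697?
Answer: -36063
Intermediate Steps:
R = 5645 (R = -1052 + 6697 = 5645)
(-156*170 + R) - 15188 = (-156*170 + 5645) - 15188 = (-26520 + 5645) - 15188 = -20875 - 15188 = -36063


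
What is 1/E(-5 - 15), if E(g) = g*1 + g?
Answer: -1/40 ≈ -0.025000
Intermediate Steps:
E(g) = 2*g (E(g) = g + g = 2*g)
1/E(-5 - 15) = 1/(2*(-5 - 15)) = 1/(2*(-20)) = 1/(-40) = -1/40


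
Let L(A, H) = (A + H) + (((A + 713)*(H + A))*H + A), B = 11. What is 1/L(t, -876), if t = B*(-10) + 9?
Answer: 1/523780346 ≈ 1.9092e-9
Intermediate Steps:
t = -101 (t = 11*(-10) + 9 = -110 + 9 = -101)
L(A, H) = H + 2*A + H*(713 + A)*(A + H) (L(A, H) = (A + H) + (((713 + A)*(A + H))*H + A) = (A + H) + (H*(713 + A)*(A + H) + A) = (A + H) + (A + H*(713 + A)*(A + H)) = H + 2*A + H*(713 + A)*(A + H))
1/L(t, -876) = 1/(-876 + 2*(-101) + 713*(-876)² - 101*(-876)² - 876*(-101)² + 713*(-101)*(-876)) = 1/(-876 - 202 + 713*767376 - 101*767376 - 876*10201 + 63083388) = 1/(-876 - 202 + 547139088 - 77504976 - 8936076 + 63083388) = 1/523780346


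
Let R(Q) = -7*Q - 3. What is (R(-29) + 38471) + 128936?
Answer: 167607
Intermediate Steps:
R(Q) = -3 - 7*Q
(R(-29) + 38471) + 128936 = ((-3 - 7*(-29)) + 38471) + 128936 = ((-3 + 203) + 38471) + 128936 = (200 + 38471) + 128936 = 38671 + 128936 = 167607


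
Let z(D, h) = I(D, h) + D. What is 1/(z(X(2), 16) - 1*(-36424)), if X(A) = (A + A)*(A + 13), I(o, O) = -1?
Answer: 1/36483 ≈ 2.7410e-5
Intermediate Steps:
X(A) = 2*A*(13 + A) (X(A) = (2*A)*(13 + A) = 2*A*(13 + A))
z(D, h) = -1 + D
1/(z(X(2), 16) - 1*(-36424)) = 1/((-1 + 2*2*(13 + 2)) - 1*(-36424)) = 1/((-1 + 2*2*15) + 36424) = 1/((-1 + 60) + 36424) = 1/(59 + 36424) = 1/36483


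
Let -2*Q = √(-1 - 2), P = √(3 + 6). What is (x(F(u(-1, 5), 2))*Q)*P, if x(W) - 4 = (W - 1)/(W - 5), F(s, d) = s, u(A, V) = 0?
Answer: -63*I*√3/10 ≈ -10.912*I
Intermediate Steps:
x(W) = 4 + (-1 + W)/(-5 + W) (x(W) = 4 + (W - 1)/(W - 5) = 4 + (-1 + W)/(-5 + W))
P = 3 (P = √9 = 3)
Q = -I*√3/2 (Q = -√(-1 - 2)/2 = -I*√3/2 ≈ -0.86602*I)
(x(F(u(-1, 5), 2))*Q)*P = (((-21 + 5*0)/(-5 + 0))*(-I*√3/2))*3 = (((-21 + 0)/(-5))*(-I*√3/2))*3 = ((-⅕*(-21))*(-I*√3/2))*3 = (21*(-I*√3/2)/5)*3 = -21*I*√3/10*3 = -63*I*√3/10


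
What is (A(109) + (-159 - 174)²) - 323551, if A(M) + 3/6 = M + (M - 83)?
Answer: -425055/2 ≈ -2.1253e+5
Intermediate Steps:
A(M) = -167/2 + 2*M (A(M) = -½ + (M + (M - 83)) = -½ + (M + (-83 + M)) = -½ + (-83 + 2*M) = -167/2 + 2*M)
(A(109) + (-159 - 174)²) - 323551 = ((-167/2 + 2*109) + (-159 - 174)²) - 323551 = ((-167/2 + 218) + (-333)²) - 323551 = (269/2 + 110889) - 323551 = 222047/2 - 323551 = -425055/2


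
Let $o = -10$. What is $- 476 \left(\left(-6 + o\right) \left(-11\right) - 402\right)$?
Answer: $107576$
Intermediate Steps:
$- 476 \left(\left(-6 + o\right) \left(-11\right) - 402\right) = - 476 \left(\left(-6 - 10\right) \left(-11\right) - 402\right) = - 476 \left(\left(-16\right) \left(-11\right) - 402\right) = - 476 \left(176 - 402\right) = \left(-476\right) \left(-226\right) = 107576$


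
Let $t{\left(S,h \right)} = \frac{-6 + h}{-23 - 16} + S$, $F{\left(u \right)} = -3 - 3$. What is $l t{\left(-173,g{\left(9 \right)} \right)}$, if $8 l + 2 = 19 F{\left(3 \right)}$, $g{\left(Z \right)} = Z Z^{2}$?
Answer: $\frac{36105}{13} \approx 2777.3$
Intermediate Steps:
$F{\left(u \right)} = -6$
$g{\left(Z \right)} = Z^{3}$
$t{\left(S,h \right)} = \frac{2}{13} + S - \frac{h}{39}$ ($t{\left(S,h \right)} = \frac{-6 + h}{-39} + S = \left(-6 + h\right) \left(- \frac{1}{39}\right) + S = \left(\frac{2}{13} - \frac{h}{39}\right) + S = \frac{2}{13} + S - \frac{h}{39}$)
$l = - \frac{29}{2}$ ($l = - \frac{1}{4} + \frac{19 \left(-6\right)}{8} = - \frac{1}{4} + \frac{1}{8} \left(-114\right) = - \frac{1}{4} - \frac{57}{4} = - \frac{29}{2} \approx -14.5$)
$l t{\left(-173,g{\left(9 \right)} \right)} = - \frac{29 \left(\frac{2}{13} - 173 - \frac{9^{3}}{39}\right)}{2} = - \frac{29 \left(\frac{2}{13} - 173 - \frac{243}{13}\right)}{2} = \left(- \frac{29}{2}\right) \left(- \frac{2490}{13}\right) = \frac{36105}{13}$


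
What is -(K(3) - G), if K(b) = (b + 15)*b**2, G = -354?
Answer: -516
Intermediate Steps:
K(b) = b**2*(15 + b) (K(b) = (15 + b)*b**2 = b**2*(15 + b))
-(K(3) - G) = -(3**2*(15 + 3) - 1*(-354)) = -(9*18 + 354) = -(162 + 354) = -1*516 = -516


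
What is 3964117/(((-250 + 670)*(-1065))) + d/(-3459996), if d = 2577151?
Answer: -206508175081/21495225150 ≈ -9.6072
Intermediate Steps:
3964117/(((-250 + 670)*(-1065))) + d/(-3459996) = 3964117/(((-250 + 670)*(-1065))) + 2577151/(-3459996) = 3964117/((420*(-1065))) + 2577151*(-1/3459996) = 3964117/(-447300) - 2577151/3459996 = 3964117*(-1/447300) - 2577151/3459996 = -3964117/447300 - 2577151/3459996 = -206508175081/21495225150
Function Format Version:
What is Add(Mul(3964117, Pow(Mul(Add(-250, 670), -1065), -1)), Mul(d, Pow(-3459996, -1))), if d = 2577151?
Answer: Rational(-206508175081, 21495225150) ≈ -9.6072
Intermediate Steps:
Add(Mul(3964117, Pow(Mul(Add(-250, 670), -1065), -1)), Mul(d, Pow(-3459996, -1))) = Add(Mul(3964117, Pow(Mul(Add(-250, 670), -1065), -1)), Mul(2577151, Pow(-3459996, -1))) = Add(Mul(3964117, Pow(Mul(420, -1065), -1)), Mul(2577151, Rational(-1, 3459996))) = Add(Mul(3964117, Pow(-447300, -1)), Rational(-2577151, 3459996)) = Add(Mul(3964117, Rational(-1, 447300)), Rational(-2577151, 3459996)) = Add(Rational(-3964117, 447300), Rational(-2577151, 3459996)) = Rational(-206508175081, 21495225150)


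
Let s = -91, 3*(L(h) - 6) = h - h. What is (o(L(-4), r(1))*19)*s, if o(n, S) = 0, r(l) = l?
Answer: 0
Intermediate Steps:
L(h) = 6 (L(h) = 6 + (h - h)/3 = 6 + (1/3)*0 = 6 + 0 = 6)
(o(L(-4), r(1))*19)*s = (0*19)*(-91) = 0*(-91) = 0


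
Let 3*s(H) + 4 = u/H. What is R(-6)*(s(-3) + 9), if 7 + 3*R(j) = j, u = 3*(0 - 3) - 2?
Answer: -1040/27 ≈ -38.518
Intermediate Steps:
u = -11 (u = 3*(-3) - 2 = -9 - 2 = -11)
R(j) = -7/3 + j/3
s(H) = -4/3 - 11/(3*H) (s(H) = -4/3 + (-11/H)/3 = -4/3 - 11/(3*H))
R(-6)*(s(-3) + 9) = (-7/3 + (⅓)*(-6))*((⅓)*(-11 - 4*(-3))/(-3) + 9) = (-7/3 - 2)*((⅓)*(-⅓)*(-11 + 12) + 9) = -13*((⅓)*(-⅓)*1 + 9)/3 = -13*(-⅑ + 9)/3 = -13/3*80/9 = -1040/27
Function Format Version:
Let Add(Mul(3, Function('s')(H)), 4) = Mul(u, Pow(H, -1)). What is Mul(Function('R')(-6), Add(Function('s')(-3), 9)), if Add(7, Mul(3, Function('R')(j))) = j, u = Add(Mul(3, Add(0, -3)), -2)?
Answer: Rational(-1040, 27) ≈ -38.518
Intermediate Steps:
u = -11 (u = Add(Mul(3, -3), -2) = Add(-9, -2) = -11)
Function('R')(j) = Add(Rational(-7, 3), Mul(Rational(1, 3), j))
Function('s')(H) = Add(Rational(-4, 3), Mul(Rational(-11, 3), Pow(H, -1))) (Function('s')(H) = Add(Rational(-4, 3), Mul(Rational(1, 3), Mul(-11, Pow(H, -1)))) = Add(Rational(-4, 3), Mul(Rational(-11, 3), Pow(H, -1))))
Mul(Function('R')(-6), Add(Function('s')(-3), 9)) = Mul(Add(Rational(-7, 3), Mul(Rational(1, 3), -6)), Add(Mul(Rational(1, 3), Pow(-3, -1), Add(-11, Mul(-4, -3))), 9)) = Mul(Add(Rational(-7, 3), -2), Add(Mul(Rational(1, 3), Rational(-1, 3), Add(-11, 12)), 9)) = Mul(Rational(-13, 3), Add(Mul(Rational(1, 3), Rational(-1, 3), 1), 9)) = Mul(Rational(-13, 3), Add(Rational(-1, 9), 9)) = Mul(Rational(-13, 3), Rational(80, 9)) = Rational(-1040, 27)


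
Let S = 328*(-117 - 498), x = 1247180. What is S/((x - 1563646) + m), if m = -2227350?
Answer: 25215/317977 ≈ 0.079298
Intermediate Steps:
S = -201720 (S = 328*(-615) = -201720)
S/((x - 1563646) + m) = -201720/((1247180 - 1563646) - 2227350) = -201720/(-316466 - 2227350) = -201720/(-2543816) = -201720*(-1/2543816) = 25215/317977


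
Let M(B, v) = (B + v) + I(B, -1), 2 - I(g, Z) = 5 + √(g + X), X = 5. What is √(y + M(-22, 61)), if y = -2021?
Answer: √(-1985 - I*√17) ≈ 0.0463 - 44.553*I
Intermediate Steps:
I(g, Z) = -3 - √(5 + g) (I(g, Z) = 2 - (5 + √(g + 5)) = 2 - (5 + √(5 + g)) = 2 + (-5 - √(5 + g)) = -3 - √(5 + g))
M(B, v) = -3 + B + v - √(5 + B) (M(B, v) = (B + v) + (-3 - √(5 + B)) = -3 + B + v - √(5 + B))
√(y + M(-22, 61)) = √(-2021 + (-3 - 22 + 61 - √(5 - 22))) = √(-2021 + (-3 - 22 + 61 - √(-17))) = √(-2021 + (-3 - 22 + 61 - I*√17)) = √(-2021 + (36 - I*√17)) = √(-1985 - I*√17)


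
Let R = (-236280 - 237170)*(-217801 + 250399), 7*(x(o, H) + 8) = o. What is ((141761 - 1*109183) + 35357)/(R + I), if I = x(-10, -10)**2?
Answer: -1109605/252080875848 ≈ -4.4018e-6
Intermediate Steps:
x(o, H) = -8 + o/7
I = 4356/49 (I = (-8 + (1/7)*(-10))**2 = (-8 - 10/7)**2 = (-66/7)**2 = 4356/49 ≈ 88.898)
R = -15433523100 (R = -473450*32598 = -15433523100)
((141761 - 1*109183) + 35357)/(R + I) = ((141761 - 1*109183) + 35357)/(-15433523100 + 4356/49) = ((141761 - 109183) + 35357)/(-756242627544/49) = (32578 + 35357)*(-49/756242627544) = 67935*(-49/756242627544) = -1109605/252080875848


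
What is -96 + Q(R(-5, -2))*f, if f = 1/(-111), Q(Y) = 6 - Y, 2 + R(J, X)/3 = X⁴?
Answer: -3540/37 ≈ -95.676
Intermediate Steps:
R(J, X) = -6 + 3*X⁴
f = -1/111 ≈ -0.0090090
-96 + Q(R(-5, -2))*f = -96 + (6 - (-6 + 3*(-2)⁴))*(-1/111) = -96 + (6 - (-6 + 3*16))*(-1/111) = -96 + (6 - (-6 + 48))*(-1/111) = -96 + (6 - 1*42)*(-1/111) = -96 + (6 - 42)*(-1/111) = -96 - 36*(-1/111) = -96 + 12/37 = -3540/37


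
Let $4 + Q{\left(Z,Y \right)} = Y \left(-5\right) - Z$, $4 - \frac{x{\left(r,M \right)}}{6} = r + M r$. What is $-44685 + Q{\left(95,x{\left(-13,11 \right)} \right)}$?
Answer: $-49584$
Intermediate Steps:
$x{\left(r,M \right)} = 24 - 6 r - 6 M r$ ($x{\left(r,M \right)} = 24 - 6 \left(r + M r\right) = 24 - \left(6 r + 6 M r\right) = 24 - 6 r - 6 M r$)
$Q{\left(Z,Y \right)} = -4 - Z - 5 Y$ ($Q{\left(Z,Y \right)} = -4 + \left(Y \left(-5\right) - Z\right) = -4 - \left(Z + 5 Y\right) = -4 - Z - 5 Y$)
$-44685 + Q{\left(95,x{\left(-13,11 \right)} \right)} = -44685 - \left(99 + 5 \left(24 - -78 - 66 \left(-13\right)\right)\right) = -44685 - \left(99 + 5 \left(24 + 78 + 858\right)\right) = -44685 - 4899 = -49584$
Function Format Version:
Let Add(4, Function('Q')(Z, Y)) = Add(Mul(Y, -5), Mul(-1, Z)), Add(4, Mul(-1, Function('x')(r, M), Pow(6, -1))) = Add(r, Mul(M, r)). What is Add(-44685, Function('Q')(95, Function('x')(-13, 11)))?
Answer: -49584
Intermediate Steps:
Function('x')(r, M) = Add(24, Mul(-6, r), Mul(-6, M, r)) (Function('x')(r, M) = Add(24, Mul(-6, Add(r, Mul(M, r)))) = Add(24, Add(Mul(-6, r), Mul(-6, M, r))) = Add(24, Mul(-6, r), Mul(-6, M, r)))
Function('Q')(Z, Y) = Add(-4, Mul(-1, Z), Mul(-5, Y)) (Function('Q')(Z, Y) = Add(-4, Add(Mul(Y, -5), Mul(-1, Z))) = Add(-4, Add(Mul(-5, Y), Mul(-1, Z))) = Add(-4, Add(Mul(-1, Z), Mul(-5, Y))) = Add(-4, Mul(-1, Z), Mul(-5, Y)))
Add(-44685, Function('Q')(95, Function('x')(-13, 11))) = Add(-44685, Add(-4, Mul(-1, 95), Mul(-5, Add(24, Mul(-6, -13), Mul(-6, 11, -13))))) = Add(-44685, Add(-4, -95, Mul(-5, Add(24, 78, 858)))) = Add(-44685, Add(-4, -95, Mul(-5, 960))) = Add(-44685, Add(-4, -95, -4800)) = Add(-44685, -4899) = -49584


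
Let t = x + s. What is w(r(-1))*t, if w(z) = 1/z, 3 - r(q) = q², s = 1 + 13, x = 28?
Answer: 21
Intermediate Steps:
s = 14
r(q) = 3 - q²
t = 42 (t = 28 + 14 = 42)
w(r(-1))*t = 42/(3 - 1*(-1)²) = 42/(3 - 1*1) = 42/(3 - 1) = 42/2 = (½)*42 = 21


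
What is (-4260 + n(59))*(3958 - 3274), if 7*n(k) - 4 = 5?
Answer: -20390724/7 ≈ -2.9130e+6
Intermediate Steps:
n(k) = 9/7 (n(k) = 4/7 + (1/7)*5 = 4/7 + 5/7 = 9/7)
(-4260 + n(59))*(3958 - 3274) = (-4260 + 9/7)*(3958 - 3274) = -29811/7*684 = -20390724/7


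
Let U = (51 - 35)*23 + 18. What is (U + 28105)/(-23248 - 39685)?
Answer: -28491/62933 ≈ -0.45272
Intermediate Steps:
U = 386 (U = 16*23 + 18 = 368 + 18 = 386)
(U + 28105)/(-23248 - 39685) = (386 + 28105)/(-23248 - 39685) = 28491/(-62933) = 28491*(-1/62933) = -28491/62933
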